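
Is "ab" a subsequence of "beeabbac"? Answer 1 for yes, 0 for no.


Check if "ab" is a subsequence of "beeabbac"
Greedy scan:
  Position 0 ('b'): no match needed
  Position 1 ('e'): no match needed
  Position 2 ('e'): no match needed
  Position 3 ('a'): matches sub[0] = 'a'
  Position 4 ('b'): matches sub[1] = 'b'
  Position 5 ('b'): no match needed
  Position 6 ('a'): no match needed
  Position 7 ('c'): no match needed
All 2 characters matched => is a subsequence

1


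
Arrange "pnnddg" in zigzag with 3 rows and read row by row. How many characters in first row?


Zigzag "pnnddg" into 3 rows:
Placing characters:
  'p' => row 0
  'n' => row 1
  'n' => row 2
  'd' => row 1
  'd' => row 0
  'g' => row 1
Rows:
  Row 0: "pd"
  Row 1: "ndg"
  Row 2: "n"
First row length: 2

2


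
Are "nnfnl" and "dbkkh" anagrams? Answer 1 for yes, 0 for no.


Strings: "nnfnl", "dbkkh"
Sorted first:  flnnn
Sorted second: bdhkk
Differ at position 0: 'f' vs 'b' => not anagrams

0


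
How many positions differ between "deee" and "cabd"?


Comparing "deee" and "cabd" position by position:
  Position 0: 'd' vs 'c' => DIFFER
  Position 1: 'e' vs 'a' => DIFFER
  Position 2: 'e' vs 'b' => DIFFER
  Position 3: 'e' vs 'd' => DIFFER
Positions that differ: 4

4


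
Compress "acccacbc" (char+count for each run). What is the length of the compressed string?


Input: acccacbc
Runs:
  'a' x 1 => "a1"
  'c' x 3 => "c3"
  'a' x 1 => "a1"
  'c' x 1 => "c1"
  'b' x 1 => "b1"
  'c' x 1 => "c1"
Compressed: "a1c3a1c1b1c1"
Compressed length: 12

12


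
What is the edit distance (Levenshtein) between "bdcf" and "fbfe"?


Computing edit distance: "bdcf" -> "fbfe"
DP table:
           f    b    f    e
      0    1    2    3    4
  b   1    1    1    2    3
  d   2    2    2    2    3
  c   3    3    3    3    3
  f   4    3    4    3    4
Edit distance = dp[4][4] = 4

4


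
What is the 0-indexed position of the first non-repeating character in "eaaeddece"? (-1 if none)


Input: eaaeddece
Character frequencies:
  'a': 2
  'c': 1
  'd': 2
  'e': 4
Scanning left to right for freq == 1:
  Position 0 ('e'): freq=4, skip
  Position 1 ('a'): freq=2, skip
  Position 2 ('a'): freq=2, skip
  Position 3 ('e'): freq=4, skip
  Position 4 ('d'): freq=2, skip
  Position 5 ('d'): freq=2, skip
  Position 6 ('e'): freq=4, skip
  Position 7 ('c'): unique! => answer = 7

7


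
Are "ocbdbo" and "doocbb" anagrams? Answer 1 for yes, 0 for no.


Strings: "ocbdbo", "doocbb"
Sorted first:  bbcdoo
Sorted second: bbcdoo
Sorted forms match => anagrams

1


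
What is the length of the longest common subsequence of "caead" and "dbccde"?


LCS of "caead" and "dbccde"
DP table:
           d    b    c    c    d    e
      0    0    0    0    0    0    0
  c   0    0    0    1    1    1    1
  a   0    0    0    1    1    1    1
  e   0    0    0    1    1    1    2
  a   0    0    0    1    1    1    2
  d   0    1    1    1    1    2    2
LCS length = dp[5][6] = 2

2


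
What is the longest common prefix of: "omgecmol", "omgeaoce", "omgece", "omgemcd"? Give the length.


Words: omgecmol, omgeaoce, omgece, omgemcd
  Position 0: all 'o' => match
  Position 1: all 'm' => match
  Position 2: all 'g' => match
  Position 3: all 'e' => match
  Position 4: ('c', 'a', 'c', 'm') => mismatch, stop
LCP = "omge" (length 4)

4


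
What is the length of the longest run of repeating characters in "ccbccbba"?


Input: "ccbccbba"
Scanning for longest run:
  Position 1 ('c'): continues run of 'c', length=2
  Position 2 ('b'): new char, reset run to 1
  Position 3 ('c'): new char, reset run to 1
  Position 4 ('c'): continues run of 'c', length=2
  Position 5 ('b'): new char, reset run to 1
  Position 6 ('b'): continues run of 'b', length=2
  Position 7 ('a'): new char, reset run to 1
Longest run: 'c' with length 2

2


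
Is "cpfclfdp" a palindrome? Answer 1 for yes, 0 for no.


Input: cpfclfdp
Reversed: pdflcfpc
  Compare pos 0 ('c') with pos 7 ('p'): MISMATCH
  Compare pos 1 ('p') with pos 6 ('d'): MISMATCH
  Compare pos 2 ('f') with pos 5 ('f'): match
  Compare pos 3 ('c') with pos 4 ('l'): MISMATCH
Result: not a palindrome

0


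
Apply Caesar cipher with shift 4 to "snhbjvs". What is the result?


Caesar cipher: shift "snhbjvs" by 4
  's' (pos 18) + 4 = pos 22 = 'w'
  'n' (pos 13) + 4 = pos 17 = 'r'
  'h' (pos 7) + 4 = pos 11 = 'l'
  'b' (pos 1) + 4 = pos 5 = 'f'
  'j' (pos 9) + 4 = pos 13 = 'n'
  'v' (pos 21) + 4 = pos 25 = 'z'
  's' (pos 18) + 4 = pos 22 = 'w'
Result: wrlfnzw

wrlfnzw


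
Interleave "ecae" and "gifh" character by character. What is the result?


Interleaving "ecae" and "gifh":
  Position 0: 'e' from first, 'g' from second => "eg"
  Position 1: 'c' from first, 'i' from second => "ci"
  Position 2: 'a' from first, 'f' from second => "af"
  Position 3: 'e' from first, 'h' from second => "eh"
Result: egciafeh

egciafeh


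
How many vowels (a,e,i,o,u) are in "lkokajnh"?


Input: lkokajnh
Checking each character:
  'l' at position 0: consonant
  'k' at position 1: consonant
  'o' at position 2: vowel (running total: 1)
  'k' at position 3: consonant
  'a' at position 4: vowel (running total: 2)
  'j' at position 5: consonant
  'n' at position 6: consonant
  'h' at position 7: consonant
Total vowels: 2

2


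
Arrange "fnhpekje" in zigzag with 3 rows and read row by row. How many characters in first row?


Zigzag "fnhpekje" into 3 rows:
Placing characters:
  'f' => row 0
  'n' => row 1
  'h' => row 2
  'p' => row 1
  'e' => row 0
  'k' => row 1
  'j' => row 2
  'e' => row 1
Rows:
  Row 0: "fe"
  Row 1: "npke"
  Row 2: "hj"
First row length: 2

2


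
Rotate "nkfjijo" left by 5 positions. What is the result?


Input: "nkfjijo", rotate left by 5
First 5 characters: "nkfji"
Remaining characters: "jo"
Concatenate remaining + first: "jo" + "nkfji" = "jonkfji"

jonkfji


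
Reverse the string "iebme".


Input: iebme
Reading characters right to left:
  Position 4: 'e'
  Position 3: 'm'
  Position 2: 'b'
  Position 1: 'e'
  Position 0: 'i'
Reversed: embei

embei


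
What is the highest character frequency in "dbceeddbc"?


Input: dbceeddbc
Character counts:
  'b': 2
  'c': 2
  'd': 3
  'e': 2
Maximum frequency: 3

3


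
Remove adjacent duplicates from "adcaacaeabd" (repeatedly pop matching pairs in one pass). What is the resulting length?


Input: adcaacaeabd
Stack-based adjacent duplicate removal:
  Read 'a': push. Stack: a
  Read 'd': push. Stack: ad
  Read 'c': push. Stack: adc
  Read 'a': push. Stack: adca
  Read 'a': matches stack top 'a' => pop. Stack: adc
  Read 'c': matches stack top 'c' => pop. Stack: ad
  Read 'a': push. Stack: ada
  Read 'e': push. Stack: adae
  Read 'a': push. Stack: adaea
  Read 'b': push. Stack: adaeab
  Read 'd': push. Stack: adaeabd
Final stack: "adaeabd" (length 7)

7


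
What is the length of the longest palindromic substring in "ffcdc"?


Input: "ffcdc"
Checking substrings for palindromes:
  [2:5] "cdc" (len 3) => palindrome
  [0:2] "ff" (len 2) => palindrome
Longest palindromic substring: "cdc" with length 3

3


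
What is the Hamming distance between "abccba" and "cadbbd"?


Comparing "abccba" and "cadbbd" position by position:
  Position 0: 'a' vs 'c' => differ
  Position 1: 'b' vs 'a' => differ
  Position 2: 'c' vs 'd' => differ
  Position 3: 'c' vs 'b' => differ
  Position 4: 'b' vs 'b' => same
  Position 5: 'a' vs 'd' => differ
Total differences (Hamming distance): 5

5


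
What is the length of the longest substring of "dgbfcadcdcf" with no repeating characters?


Input: "dgbfcadcdcf"
Sliding window (track last position of each char):
  Position 0 ('d'): window [0,0] length 1 -- new best
  Position 1 ('g'): window [0,1] length 2 -- new best
  Position 2 ('b'): window [0,2] length 3 -- new best
  Position 3 ('f'): window [0,3] length 4 -- new best
  Position 4 ('c'): window [0,4] length 5 -- new best
  Position 5 ('a'): window [0,5] length 6 -- new best
  Position 6 ('d'): repeat (last at 0), move window start to 1
  Position 6 ('d'): window [1,6] length 6
  Position 7 ('c'): repeat (last at 4), move window start to 5
  Position 7 ('c'): window [5,7] length 3
  Position 8 ('d'): repeat (last at 6), move window start to 7
  Position 8 ('d'): window [7,8] length 2
  Position 9 ('c'): repeat (last at 7), move window start to 8
  Position 9 ('c'): window [8,9] length 2
  Position 10 ('f'): window [8,10] length 3
Longest substring with no repeats: "dgbfca" with length 6

6


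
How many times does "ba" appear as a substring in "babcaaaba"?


Searching for "ba" in "babcaaaba"
Scanning each position:
  Position 0: "ba" => MATCH
  Position 1: "ab" => no
  Position 2: "bc" => no
  Position 3: "ca" => no
  Position 4: "aa" => no
  Position 5: "aa" => no
  Position 6: "ab" => no
  Position 7: "ba" => MATCH
Total occurrences: 2

2


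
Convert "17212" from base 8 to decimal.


Input: "17212" in base 8
Positional expansion:
  Digit '1' (value 1) x 8^4 = 4096
  Digit '7' (value 7) x 8^3 = 3584
  Digit '2' (value 2) x 8^2 = 128
  Digit '1' (value 1) x 8^1 = 8
  Digit '2' (value 2) x 8^0 = 2
Sum = 7818

7818


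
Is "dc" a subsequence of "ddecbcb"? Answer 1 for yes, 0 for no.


Check if "dc" is a subsequence of "ddecbcb"
Greedy scan:
  Position 0 ('d'): matches sub[0] = 'd'
  Position 1 ('d'): no match needed
  Position 2 ('e'): no match needed
  Position 3 ('c'): matches sub[1] = 'c'
  Position 4 ('b'): no match needed
  Position 5 ('c'): no match needed
  Position 6 ('b'): no match needed
All 2 characters matched => is a subsequence

1


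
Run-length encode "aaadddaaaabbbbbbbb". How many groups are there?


Input: aaadddaaaabbbbbbbb
Scanning for consecutive runs:
  Group 1: 'a' x 3 (positions 0-2)
  Group 2: 'd' x 3 (positions 3-5)
  Group 3: 'a' x 4 (positions 6-9)
  Group 4: 'b' x 8 (positions 10-17)
Total groups: 4

4


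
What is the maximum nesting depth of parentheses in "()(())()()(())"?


Input: "()(())()()(())"
Tracking depth:
  Position 0 '(': depth becomes 1
  Position 1 ')': depth becomes 0
  Position 2 '(': depth becomes 1
  Position 3 '(': depth becomes 2
  Position 4 ')': depth becomes 1
  Position 5 ')': depth becomes 0
  Position 6 '(': depth becomes 1
  Position 7 ')': depth becomes 0
  Position 8 '(': depth becomes 1
  Position 9 ')': depth becomes 0
  Position 10 '(': depth becomes 1
  Position 11 '(': depth becomes 2
  Position 12 ')': depth becomes 1
  Position 13 ')': depth becomes 0
Maximum depth reached: 2

2


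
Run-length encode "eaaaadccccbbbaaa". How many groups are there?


Input: eaaaadccccbbbaaa
Scanning for consecutive runs:
  Group 1: 'e' x 1 (positions 0-0)
  Group 2: 'a' x 4 (positions 1-4)
  Group 3: 'd' x 1 (positions 5-5)
  Group 4: 'c' x 4 (positions 6-9)
  Group 5: 'b' x 3 (positions 10-12)
  Group 6: 'a' x 3 (positions 13-15)
Total groups: 6

6


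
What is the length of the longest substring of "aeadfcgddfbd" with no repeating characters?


Input: "aeadfcgddfbd"
Sliding window (track last position of each char):
  Position 0 ('a'): window [0,0] length 1 -- new best
  Position 1 ('e'): window [0,1] length 2 -- new best
  Position 2 ('a'): repeat (last at 0), move window start to 1
  Position 2 ('a'): window [1,2] length 2
  Position 3 ('d'): window [1,3] length 3 -- new best
  Position 4 ('f'): window [1,4] length 4 -- new best
  Position 5 ('c'): window [1,5] length 5 -- new best
  Position 6 ('g'): window [1,6] length 6 -- new best
  Position 7 ('d'): repeat (last at 3), move window start to 4
  Position 7 ('d'): window [4,7] length 4
  Position 8 ('d'): repeat (last at 7), move window start to 8
  Position 8 ('d'): window [8,8] length 1
  Position 9 ('f'): window [8,9] length 2
  Position 10 ('b'): window [8,10] length 3
  Position 11 ('d'): repeat (last at 8), move window start to 9
  Position 11 ('d'): window [9,11] length 3
Longest substring with no repeats: "eadfcg" with length 6

6


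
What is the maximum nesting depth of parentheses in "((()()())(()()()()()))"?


Input: "((()()())(()()()()()))"
Tracking depth:
  Position 0 '(': depth becomes 1
  Position 1 '(': depth becomes 2
  Position 2 '(': depth becomes 3
  Position 3 ')': depth becomes 2
  Position 4 '(': depth becomes 3
  Position 5 ')': depth becomes 2
  Position 6 '(': depth becomes 3
  Position 7 ')': depth becomes 2
  Position 8 ')': depth becomes 1
  Position 9 '(': depth becomes 2
  Position 10 '(': depth becomes 3
  Position 11 ')': depth becomes 2
  Position 12 '(': depth becomes 3
  Position 13 ')': depth becomes 2
  Position 14 '(': depth becomes 3
  Position 15 ')': depth becomes 2
  Position 16 '(': depth becomes 3
  Position 17 ')': depth becomes 2
  Position 18 '(': depth becomes 3
  Position 19 ')': depth becomes 2
  Position 20 ')': depth becomes 1
  Position 21 ')': depth becomes 0
Maximum depth reached: 3

3


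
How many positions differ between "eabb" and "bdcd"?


Comparing "eabb" and "bdcd" position by position:
  Position 0: 'e' vs 'b' => DIFFER
  Position 1: 'a' vs 'd' => DIFFER
  Position 2: 'b' vs 'c' => DIFFER
  Position 3: 'b' vs 'd' => DIFFER
Positions that differ: 4

4


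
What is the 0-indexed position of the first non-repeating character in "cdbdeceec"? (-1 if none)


Input: cdbdeceec
Character frequencies:
  'b': 1
  'c': 3
  'd': 2
  'e': 3
Scanning left to right for freq == 1:
  Position 0 ('c'): freq=3, skip
  Position 1 ('d'): freq=2, skip
  Position 2 ('b'): unique! => answer = 2

2


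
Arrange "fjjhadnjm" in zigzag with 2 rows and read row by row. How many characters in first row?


Zigzag "fjjhadnjm" into 2 rows:
Placing characters:
  'f' => row 0
  'j' => row 1
  'j' => row 0
  'h' => row 1
  'a' => row 0
  'd' => row 1
  'n' => row 0
  'j' => row 1
  'm' => row 0
Rows:
  Row 0: "fjanm"
  Row 1: "jhdj"
First row length: 5

5


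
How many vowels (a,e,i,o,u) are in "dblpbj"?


Input: dblpbj
Checking each character:
  'd' at position 0: consonant
  'b' at position 1: consonant
  'l' at position 2: consonant
  'p' at position 3: consonant
  'b' at position 4: consonant
  'j' at position 5: consonant
Total vowels: 0

0


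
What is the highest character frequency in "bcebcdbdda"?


Input: bcebcdbdda
Character counts:
  'a': 1
  'b': 3
  'c': 2
  'd': 3
  'e': 1
Maximum frequency: 3

3


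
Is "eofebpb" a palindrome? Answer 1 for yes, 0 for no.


Input: eofebpb
Reversed: bpbefoe
  Compare pos 0 ('e') with pos 6 ('b'): MISMATCH
  Compare pos 1 ('o') with pos 5 ('p'): MISMATCH
  Compare pos 2 ('f') with pos 4 ('b'): MISMATCH
Result: not a palindrome

0


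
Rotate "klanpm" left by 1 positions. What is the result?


Input: "klanpm", rotate left by 1
First 1 characters: "k"
Remaining characters: "lanpm"
Concatenate remaining + first: "lanpm" + "k" = "lanpmk"

lanpmk


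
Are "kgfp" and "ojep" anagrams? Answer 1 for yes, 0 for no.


Strings: "kgfp", "ojep"
Sorted first:  fgkp
Sorted second: ejop
Differ at position 0: 'f' vs 'e' => not anagrams

0


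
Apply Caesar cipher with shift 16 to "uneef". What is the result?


Caesar cipher: shift "uneef" by 16
  'u' (pos 20) + 16 = pos 10 = 'k'
  'n' (pos 13) + 16 = pos 3 = 'd'
  'e' (pos 4) + 16 = pos 20 = 'u'
  'e' (pos 4) + 16 = pos 20 = 'u'
  'f' (pos 5) + 16 = pos 21 = 'v'
Result: kduuv

kduuv


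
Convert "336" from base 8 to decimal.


Input: "336" in base 8
Positional expansion:
  Digit '3' (value 3) x 8^2 = 192
  Digit '3' (value 3) x 8^1 = 24
  Digit '6' (value 6) x 8^0 = 6
Sum = 222

222


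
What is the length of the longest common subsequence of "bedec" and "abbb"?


LCS of "bedec" and "abbb"
DP table:
           a    b    b    b
      0    0    0    0    0
  b   0    0    1    1    1
  e   0    0    1    1    1
  d   0    0    1    1    1
  e   0    0    1    1    1
  c   0    0    1    1    1
LCS length = dp[5][4] = 1

1


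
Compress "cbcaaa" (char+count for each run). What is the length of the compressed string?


Input: cbcaaa
Runs:
  'c' x 1 => "c1"
  'b' x 1 => "b1"
  'c' x 1 => "c1"
  'a' x 3 => "a3"
Compressed: "c1b1c1a3"
Compressed length: 8

8


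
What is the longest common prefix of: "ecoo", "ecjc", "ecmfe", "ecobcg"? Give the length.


Words: ecoo, ecjc, ecmfe, ecobcg
  Position 0: all 'e' => match
  Position 1: all 'c' => match
  Position 2: ('o', 'j', 'm', 'o') => mismatch, stop
LCP = "ec" (length 2)

2


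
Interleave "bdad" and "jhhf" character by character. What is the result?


Interleaving "bdad" and "jhhf":
  Position 0: 'b' from first, 'j' from second => "bj"
  Position 1: 'd' from first, 'h' from second => "dh"
  Position 2: 'a' from first, 'h' from second => "ah"
  Position 3: 'd' from first, 'f' from second => "df"
Result: bjdhahdf

bjdhahdf


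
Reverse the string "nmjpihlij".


Input: nmjpihlij
Reading characters right to left:
  Position 8: 'j'
  Position 7: 'i'
  Position 6: 'l'
  Position 5: 'h'
  Position 4: 'i'
  Position 3: 'p'
  Position 2: 'j'
  Position 1: 'm'
  Position 0: 'n'
Reversed: jilhipjmn

jilhipjmn


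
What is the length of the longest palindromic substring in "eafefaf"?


Input: "eafefaf"
Checking substrings for palindromes:
  [1:6] "afefa" (len 5) => palindrome
  [2:5] "fef" (len 3) => palindrome
  [4:7] "faf" (len 3) => palindrome
Longest palindromic substring: "afefa" with length 5

5


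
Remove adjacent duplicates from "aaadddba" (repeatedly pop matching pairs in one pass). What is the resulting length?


Input: aaadddba
Stack-based adjacent duplicate removal:
  Read 'a': push. Stack: a
  Read 'a': matches stack top 'a' => pop. Stack: (empty)
  Read 'a': push. Stack: a
  Read 'd': push. Stack: ad
  Read 'd': matches stack top 'd' => pop. Stack: a
  Read 'd': push. Stack: ad
  Read 'b': push. Stack: adb
  Read 'a': push. Stack: adba
Final stack: "adba" (length 4)

4


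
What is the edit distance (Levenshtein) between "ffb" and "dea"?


Computing edit distance: "ffb" -> "dea"
DP table:
           d    e    a
      0    1    2    3
  f   1    1    2    3
  f   2    2    2    3
  b   3    3    3    3
Edit distance = dp[3][3] = 3

3


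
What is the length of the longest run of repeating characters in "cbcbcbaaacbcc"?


Input: "cbcbcbaaacbcc"
Scanning for longest run:
  Position 1 ('b'): new char, reset run to 1
  Position 2 ('c'): new char, reset run to 1
  Position 3 ('b'): new char, reset run to 1
  Position 4 ('c'): new char, reset run to 1
  Position 5 ('b'): new char, reset run to 1
  Position 6 ('a'): new char, reset run to 1
  Position 7 ('a'): continues run of 'a', length=2
  Position 8 ('a'): continues run of 'a', length=3
  Position 9 ('c'): new char, reset run to 1
  Position 10 ('b'): new char, reset run to 1
  Position 11 ('c'): new char, reset run to 1
  Position 12 ('c'): continues run of 'c', length=2
Longest run: 'a' with length 3

3


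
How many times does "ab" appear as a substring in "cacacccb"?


Searching for "ab" in "cacacccb"
Scanning each position:
  Position 0: "ca" => no
  Position 1: "ac" => no
  Position 2: "ca" => no
  Position 3: "ac" => no
  Position 4: "cc" => no
  Position 5: "cc" => no
  Position 6: "cb" => no
Total occurrences: 0

0


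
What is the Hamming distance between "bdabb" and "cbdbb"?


Comparing "bdabb" and "cbdbb" position by position:
  Position 0: 'b' vs 'c' => differ
  Position 1: 'd' vs 'b' => differ
  Position 2: 'a' vs 'd' => differ
  Position 3: 'b' vs 'b' => same
  Position 4: 'b' vs 'b' => same
Total differences (Hamming distance): 3

3


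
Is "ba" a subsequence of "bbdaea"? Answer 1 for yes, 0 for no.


Check if "ba" is a subsequence of "bbdaea"
Greedy scan:
  Position 0 ('b'): matches sub[0] = 'b'
  Position 1 ('b'): no match needed
  Position 2 ('d'): no match needed
  Position 3 ('a'): matches sub[1] = 'a'
  Position 4 ('e'): no match needed
  Position 5 ('a'): no match needed
All 2 characters matched => is a subsequence

1


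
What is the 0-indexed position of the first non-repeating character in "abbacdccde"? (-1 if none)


Input: abbacdccde
Character frequencies:
  'a': 2
  'b': 2
  'c': 3
  'd': 2
  'e': 1
Scanning left to right for freq == 1:
  Position 0 ('a'): freq=2, skip
  Position 1 ('b'): freq=2, skip
  Position 2 ('b'): freq=2, skip
  Position 3 ('a'): freq=2, skip
  Position 4 ('c'): freq=3, skip
  Position 5 ('d'): freq=2, skip
  Position 6 ('c'): freq=3, skip
  Position 7 ('c'): freq=3, skip
  Position 8 ('d'): freq=2, skip
  Position 9 ('e'): unique! => answer = 9

9


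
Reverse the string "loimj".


Input: loimj
Reading characters right to left:
  Position 4: 'j'
  Position 3: 'm'
  Position 2: 'i'
  Position 1: 'o'
  Position 0: 'l'
Reversed: jmiol

jmiol


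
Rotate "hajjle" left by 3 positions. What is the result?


Input: "hajjle", rotate left by 3
First 3 characters: "haj"
Remaining characters: "jle"
Concatenate remaining + first: "jle" + "haj" = "jlehaj"

jlehaj


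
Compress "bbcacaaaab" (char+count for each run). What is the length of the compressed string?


Input: bbcacaaaab
Runs:
  'b' x 2 => "b2"
  'c' x 1 => "c1"
  'a' x 1 => "a1"
  'c' x 1 => "c1"
  'a' x 4 => "a4"
  'b' x 1 => "b1"
Compressed: "b2c1a1c1a4b1"
Compressed length: 12

12


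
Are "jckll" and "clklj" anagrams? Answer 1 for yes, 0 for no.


Strings: "jckll", "clklj"
Sorted first:  cjkll
Sorted second: cjkll
Sorted forms match => anagrams

1


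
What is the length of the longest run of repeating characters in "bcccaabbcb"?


Input: "bcccaabbcb"
Scanning for longest run:
  Position 1 ('c'): new char, reset run to 1
  Position 2 ('c'): continues run of 'c', length=2
  Position 3 ('c'): continues run of 'c', length=3
  Position 4 ('a'): new char, reset run to 1
  Position 5 ('a'): continues run of 'a', length=2
  Position 6 ('b'): new char, reset run to 1
  Position 7 ('b'): continues run of 'b', length=2
  Position 8 ('c'): new char, reset run to 1
  Position 9 ('b'): new char, reset run to 1
Longest run: 'c' with length 3

3


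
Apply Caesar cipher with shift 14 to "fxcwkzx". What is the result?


Caesar cipher: shift "fxcwkzx" by 14
  'f' (pos 5) + 14 = pos 19 = 't'
  'x' (pos 23) + 14 = pos 11 = 'l'
  'c' (pos 2) + 14 = pos 16 = 'q'
  'w' (pos 22) + 14 = pos 10 = 'k'
  'k' (pos 10) + 14 = pos 24 = 'y'
  'z' (pos 25) + 14 = pos 13 = 'n'
  'x' (pos 23) + 14 = pos 11 = 'l'
Result: tlqkynl

tlqkynl


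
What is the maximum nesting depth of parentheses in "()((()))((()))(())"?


Input: "()((()))((()))(())"
Tracking depth:
  Position 0 '(': depth becomes 1
  Position 1 ')': depth becomes 0
  Position 2 '(': depth becomes 1
  Position 3 '(': depth becomes 2
  Position 4 '(': depth becomes 3
  Position 5 ')': depth becomes 2
  Position 6 ')': depth becomes 1
  Position 7 ')': depth becomes 0
  Position 8 '(': depth becomes 1
  Position 9 '(': depth becomes 2
  Position 10 '(': depth becomes 3
  Position 11 ')': depth becomes 2
  Position 12 ')': depth becomes 1
  Position 13 ')': depth becomes 0
  Position 14 '(': depth becomes 1
  Position 15 '(': depth becomes 2
  Position 16 ')': depth becomes 1
  Position 17 ')': depth becomes 0
Maximum depth reached: 3

3


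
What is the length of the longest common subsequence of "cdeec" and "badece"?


LCS of "cdeec" and "badece"
DP table:
           b    a    d    e    c    e
      0    0    0    0    0    0    0
  c   0    0    0    0    0    1    1
  d   0    0    0    1    1    1    1
  e   0    0    0    1    2    2    2
  e   0    0    0    1    2    2    3
  c   0    0    0    1    2    3    3
LCS length = dp[5][6] = 3

3


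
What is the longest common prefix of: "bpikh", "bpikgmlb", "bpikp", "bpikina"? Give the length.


Words: bpikh, bpikgmlb, bpikp, bpikina
  Position 0: all 'b' => match
  Position 1: all 'p' => match
  Position 2: all 'i' => match
  Position 3: all 'k' => match
  Position 4: ('h', 'g', 'p', 'i') => mismatch, stop
LCP = "bpik" (length 4)

4


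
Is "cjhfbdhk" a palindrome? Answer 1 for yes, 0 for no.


Input: cjhfbdhk
Reversed: khdbfhjc
  Compare pos 0 ('c') with pos 7 ('k'): MISMATCH
  Compare pos 1 ('j') with pos 6 ('h'): MISMATCH
  Compare pos 2 ('h') with pos 5 ('d'): MISMATCH
  Compare pos 3 ('f') with pos 4 ('b'): MISMATCH
Result: not a palindrome

0


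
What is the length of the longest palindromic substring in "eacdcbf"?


Input: "eacdcbf"
Checking substrings for palindromes:
  [2:5] "cdc" (len 3) => palindrome
Longest palindromic substring: "cdc" with length 3

3


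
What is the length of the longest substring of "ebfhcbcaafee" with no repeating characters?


Input: "ebfhcbcaafee"
Sliding window (track last position of each char):
  Position 0 ('e'): window [0,0] length 1 -- new best
  Position 1 ('b'): window [0,1] length 2 -- new best
  Position 2 ('f'): window [0,2] length 3 -- new best
  Position 3 ('h'): window [0,3] length 4 -- new best
  Position 4 ('c'): window [0,4] length 5 -- new best
  Position 5 ('b'): repeat (last at 1), move window start to 2
  Position 5 ('b'): window [2,5] length 4
  Position 6 ('c'): repeat (last at 4), move window start to 5
  Position 6 ('c'): window [5,6] length 2
  Position 7 ('a'): window [5,7] length 3
  Position 8 ('a'): repeat (last at 7), move window start to 8
  Position 8 ('a'): window [8,8] length 1
  Position 9 ('f'): window [8,9] length 2
  Position 10 ('e'): window [8,10] length 3
  Position 11 ('e'): repeat (last at 10), move window start to 11
  Position 11 ('e'): window [11,11] length 1
Longest substring with no repeats: "ebfhc" with length 5

5


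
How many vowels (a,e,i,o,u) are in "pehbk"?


Input: pehbk
Checking each character:
  'p' at position 0: consonant
  'e' at position 1: vowel (running total: 1)
  'h' at position 2: consonant
  'b' at position 3: consonant
  'k' at position 4: consonant
Total vowels: 1

1


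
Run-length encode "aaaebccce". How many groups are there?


Input: aaaebccce
Scanning for consecutive runs:
  Group 1: 'a' x 3 (positions 0-2)
  Group 2: 'e' x 1 (positions 3-3)
  Group 3: 'b' x 1 (positions 4-4)
  Group 4: 'c' x 3 (positions 5-7)
  Group 5: 'e' x 1 (positions 8-8)
Total groups: 5

5


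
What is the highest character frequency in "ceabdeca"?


Input: ceabdeca
Character counts:
  'a': 2
  'b': 1
  'c': 2
  'd': 1
  'e': 2
Maximum frequency: 2

2


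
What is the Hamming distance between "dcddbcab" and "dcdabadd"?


Comparing "dcddbcab" and "dcdabadd" position by position:
  Position 0: 'd' vs 'd' => same
  Position 1: 'c' vs 'c' => same
  Position 2: 'd' vs 'd' => same
  Position 3: 'd' vs 'a' => differ
  Position 4: 'b' vs 'b' => same
  Position 5: 'c' vs 'a' => differ
  Position 6: 'a' vs 'd' => differ
  Position 7: 'b' vs 'd' => differ
Total differences (Hamming distance): 4

4


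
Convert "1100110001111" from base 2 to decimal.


Input: "1100110001111" in base 2
Positional expansion:
  Digit '1' (value 1) x 2^12 = 4096
  Digit '1' (value 1) x 2^11 = 2048
  Digit '0' (value 0) x 2^10 = 0
  Digit '0' (value 0) x 2^9 = 0
  Digit '1' (value 1) x 2^8 = 256
  Digit '1' (value 1) x 2^7 = 128
  Digit '0' (value 0) x 2^6 = 0
  Digit '0' (value 0) x 2^5 = 0
  Digit '0' (value 0) x 2^4 = 0
  Digit '1' (value 1) x 2^3 = 8
  Digit '1' (value 1) x 2^2 = 4
  Digit '1' (value 1) x 2^1 = 2
  Digit '1' (value 1) x 2^0 = 1
Sum = 6543

6543


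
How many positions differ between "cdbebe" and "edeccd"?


Comparing "cdbebe" and "edeccd" position by position:
  Position 0: 'c' vs 'e' => DIFFER
  Position 1: 'd' vs 'd' => same
  Position 2: 'b' vs 'e' => DIFFER
  Position 3: 'e' vs 'c' => DIFFER
  Position 4: 'b' vs 'c' => DIFFER
  Position 5: 'e' vs 'd' => DIFFER
Positions that differ: 5

5


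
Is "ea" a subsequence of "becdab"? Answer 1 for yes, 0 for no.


Check if "ea" is a subsequence of "becdab"
Greedy scan:
  Position 0 ('b'): no match needed
  Position 1 ('e'): matches sub[0] = 'e'
  Position 2 ('c'): no match needed
  Position 3 ('d'): no match needed
  Position 4 ('a'): matches sub[1] = 'a'
  Position 5 ('b'): no match needed
All 2 characters matched => is a subsequence

1


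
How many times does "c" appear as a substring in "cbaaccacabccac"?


Searching for "c" in "cbaaccacabccac"
Scanning each position:
  Position 0: "c" => MATCH
  Position 1: "b" => no
  Position 2: "a" => no
  Position 3: "a" => no
  Position 4: "c" => MATCH
  Position 5: "c" => MATCH
  Position 6: "a" => no
  Position 7: "c" => MATCH
  Position 8: "a" => no
  Position 9: "b" => no
  Position 10: "c" => MATCH
  Position 11: "c" => MATCH
  Position 12: "a" => no
  Position 13: "c" => MATCH
Total occurrences: 7

7


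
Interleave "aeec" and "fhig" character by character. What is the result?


Interleaving "aeec" and "fhig":
  Position 0: 'a' from first, 'f' from second => "af"
  Position 1: 'e' from first, 'h' from second => "eh"
  Position 2: 'e' from first, 'i' from second => "ei"
  Position 3: 'c' from first, 'g' from second => "cg"
Result: afeheicg

afeheicg


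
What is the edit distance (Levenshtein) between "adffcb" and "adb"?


Computing edit distance: "adffcb" -> "adb"
DP table:
           a    d    b
      0    1    2    3
  a   1    0    1    2
  d   2    1    0    1
  f   3    2    1    1
  f   4    3    2    2
  c   5    4    3    3
  b   6    5    4    3
Edit distance = dp[6][3] = 3

3


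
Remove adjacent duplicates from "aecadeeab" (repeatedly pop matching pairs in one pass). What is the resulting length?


Input: aecadeeab
Stack-based adjacent duplicate removal:
  Read 'a': push. Stack: a
  Read 'e': push. Stack: ae
  Read 'c': push. Stack: aec
  Read 'a': push. Stack: aeca
  Read 'd': push. Stack: aecad
  Read 'e': push. Stack: aecade
  Read 'e': matches stack top 'e' => pop. Stack: aecad
  Read 'a': push. Stack: aecada
  Read 'b': push. Stack: aecadab
Final stack: "aecadab" (length 7)

7


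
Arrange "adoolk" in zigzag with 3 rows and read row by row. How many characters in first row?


Zigzag "adoolk" into 3 rows:
Placing characters:
  'a' => row 0
  'd' => row 1
  'o' => row 2
  'o' => row 1
  'l' => row 0
  'k' => row 1
Rows:
  Row 0: "al"
  Row 1: "dok"
  Row 2: "o"
First row length: 2

2


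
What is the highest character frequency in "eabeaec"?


Input: eabeaec
Character counts:
  'a': 2
  'b': 1
  'c': 1
  'e': 3
Maximum frequency: 3

3


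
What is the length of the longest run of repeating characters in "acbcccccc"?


Input: "acbcccccc"
Scanning for longest run:
  Position 1 ('c'): new char, reset run to 1
  Position 2 ('b'): new char, reset run to 1
  Position 3 ('c'): new char, reset run to 1
  Position 4 ('c'): continues run of 'c', length=2
  Position 5 ('c'): continues run of 'c', length=3
  Position 6 ('c'): continues run of 'c', length=4
  Position 7 ('c'): continues run of 'c', length=5
  Position 8 ('c'): continues run of 'c', length=6
Longest run: 'c' with length 6

6


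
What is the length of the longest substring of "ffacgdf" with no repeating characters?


Input: "ffacgdf"
Sliding window (track last position of each char):
  Position 0 ('f'): window [0,0] length 1 -- new best
  Position 1 ('f'): repeat (last at 0), move window start to 1
  Position 1 ('f'): window [1,1] length 1
  Position 2 ('a'): window [1,2] length 2 -- new best
  Position 3 ('c'): window [1,3] length 3 -- new best
  Position 4 ('g'): window [1,4] length 4 -- new best
  Position 5 ('d'): window [1,5] length 5 -- new best
  Position 6 ('f'): repeat (last at 1), move window start to 2
  Position 6 ('f'): window [2,6] length 5
Longest substring with no repeats: "facgd" with length 5

5


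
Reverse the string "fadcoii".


Input: fadcoii
Reading characters right to left:
  Position 6: 'i'
  Position 5: 'i'
  Position 4: 'o'
  Position 3: 'c'
  Position 2: 'd'
  Position 1: 'a'
  Position 0: 'f'
Reversed: iiocdaf

iiocdaf


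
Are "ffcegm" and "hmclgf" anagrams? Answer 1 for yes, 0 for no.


Strings: "ffcegm", "hmclgf"
Sorted first:  ceffgm
Sorted second: cfghlm
Differ at position 1: 'e' vs 'f' => not anagrams

0


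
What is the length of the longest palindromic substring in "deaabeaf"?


Input: "deaabeaf"
Checking substrings for palindromes:
  [2:4] "aa" (len 2) => palindrome
Longest palindromic substring: "aa" with length 2

2


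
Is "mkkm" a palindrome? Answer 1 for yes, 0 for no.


Input: mkkm
Reversed: mkkm
  Compare pos 0 ('m') with pos 3 ('m'): match
  Compare pos 1 ('k') with pos 2 ('k'): match
Result: palindrome

1


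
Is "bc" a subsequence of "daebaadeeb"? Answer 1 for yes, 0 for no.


Check if "bc" is a subsequence of "daebaadeeb"
Greedy scan:
  Position 0 ('d'): no match needed
  Position 1 ('a'): no match needed
  Position 2 ('e'): no match needed
  Position 3 ('b'): matches sub[0] = 'b'
  Position 4 ('a'): no match needed
  Position 5 ('a'): no match needed
  Position 6 ('d'): no match needed
  Position 7 ('e'): no match needed
  Position 8 ('e'): no match needed
  Position 9 ('b'): no match needed
Only matched 1/2 characters => not a subsequence

0


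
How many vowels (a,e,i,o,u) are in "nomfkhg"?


Input: nomfkhg
Checking each character:
  'n' at position 0: consonant
  'o' at position 1: vowel (running total: 1)
  'm' at position 2: consonant
  'f' at position 3: consonant
  'k' at position 4: consonant
  'h' at position 5: consonant
  'g' at position 6: consonant
Total vowels: 1

1


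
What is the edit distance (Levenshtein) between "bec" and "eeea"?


Computing edit distance: "bec" -> "eeea"
DP table:
           e    e    e    a
      0    1    2    3    4
  b   1    1    2    3    4
  e   2    1    1    2    3
  c   3    2    2    2    3
Edit distance = dp[3][4] = 3

3


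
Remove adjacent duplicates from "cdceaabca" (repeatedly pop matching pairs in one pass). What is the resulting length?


Input: cdceaabca
Stack-based adjacent duplicate removal:
  Read 'c': push. Stack: c
  Read 'd': push. Stack: cd
  Read 'c': push. Stack: cdc
  Read 'e': push. Stack: cdce
  Read 'a': push. Stack: cdcea
  Read 'a': matches stack top 'a' => pop. Stack: cdce
  Read 'b': push. Stack: cdceb
  Read 'c': push. Stack: cdcebc
  Read 'a': push. Stack: cdcebca
Final stack: "cdcebca" (length 7)

7


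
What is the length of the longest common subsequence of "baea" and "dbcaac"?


LCS of "baea" and "dbcaac"
DP table:
           d    b    c    a    a    c
      0    0    0    0    0    0    0
  b   0    0    1    1    1    1    1
  a   0    0    1    1    2    2    2
  e   0    0    1    1    2    2    2
  a   0    0    1    1    2    3    3
LCS length = dp[4][6] = 3

3


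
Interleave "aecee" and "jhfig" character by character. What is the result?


Interleaving "aecee" and "jhfig":
  Position 0: 'a' from first, 'j' from second => "aj"
  Position 1: 'e' from first, 'h' from second => "eh"
  Position 2: 'c' from first, 'f' from second => "cf"
  Position 3: 'e' from first, 'i' from second => "ei"
  Position 4: 'e' from first, 'g' from second => "eg"
Result: ajehcfeieg

ajehcfeieg


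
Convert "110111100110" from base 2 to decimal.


Input: "110111100110" in base 2
Positional expansion:
  Digit '1' (value 1) x 2^11 = 2048
  Digit '1' (value 1) x 2^10 = 1024
  Digit '0' (value 0) x 2^9 = 0
  Digit '1' (value 1) x 2^8 = 256
  Digit '1' (value 1) x 2^7 = 128
  Digit '1' (value 1) x 2^6 = 64
  Digit '1' (value 1) x 2^5 = 32
  Digit '0' (value 0) x 2^4 = 0
  Digit '0' (value 0) x 2^3 = 0
  Digit '1' (value 1) x 2^2 = 4
  Digit '1' (value 1) x 2^1 = 2
  Digit '0' (value 0) x 2^0 = 0
Sum = 3558

3558


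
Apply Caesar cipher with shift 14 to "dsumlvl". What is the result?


Caesar cipher: shift "dsumlvl" by 14
  'd' (pos 3) + 14 = pos 17 = 'r'
  's' (pos 18) + 14 = pos 6 = 'g'
  'u' (pos 20) + 14 = pos 8 = 'i'
  'm' (pos 12) + 14 = pos 0 = 'a'
  'l' (pos 11) + 14 = pos 25 = 'z'
  'v' (pos 21) + 14 = pos 9 = 'j'
  'l' (pos 11) + 14 = pos 25 = 'z'
Result: rgiazjz

rgiazjz


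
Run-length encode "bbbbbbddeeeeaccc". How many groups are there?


Input: bbbbbbddeeeeaccc
Scanning for consecutive runs:
  Group 1: 'b' x 6 (positions 0-5)
  Group 2: 'd' x 2 (positions 6-7)
  Group 3: 'e' x 4 (positions 8-11)
  Group 4: 'a' x 1 (positions 12-12)
  Group 5: 'c' x 3 (positions 13-15)
Total groups: 5

5


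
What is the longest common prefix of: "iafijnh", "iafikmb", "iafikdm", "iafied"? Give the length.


Words: iafijnh, iafikmb, iafikdm, iafied
  Position 0: all 'i' => match
  Position 1: all 'a' => match
  Position 2: all 'f' => match
  Position 3: all 'i' => match
  Position 4: ('j', 'k', 'k', 'e') => mismatch, stop
LCP = "iafi" (length 4)

4


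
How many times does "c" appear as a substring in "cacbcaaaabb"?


Searching for "c" in "cacbcaaaabb"
Scanning each position:
  Position 0: "c" => MATCH
  Position 1: "a" => no
  Position 2: "c" => MATCH
  Position 3: "b" => no
  Position 4: "c" => MATCH
  Position 5: "a" => no
  Position 6: "a" => no
  Position 7: "a" => no
  Position 8: "a" => no
  Position 9: "b" => no
  Position 10: "b" => no
Total occurrences: 3

3


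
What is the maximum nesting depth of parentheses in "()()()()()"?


Input: "()()()()()"
Tracking depth:
  Position 0 '(': depth becomes 1
  Position 1 ')': depth becomes 0
  Position 2 '(': depth becomes 1
  Position 3 ')': depth becomes 0
  Position 4 '(': depth becomes 1
  Position 5 ')': depth becomes 0
  Position 6 '(': depth becomes 1
  Position 7 ')': depth becomes 0
  Position 8 '(': depth becomes 1
  Position 9 ')': depth becomes 0
Maximum depth reached: 1

1


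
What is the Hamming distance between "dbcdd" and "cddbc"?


Comparing "dbcdd" and "cddbc" position by position:
  Position 0: 'd' vs 'c' => differ
  Position 1: 'b' vs 'd' => differ
  Position 2: 'c' vs 'd' => differ
  Position 3: 'd' vs 'b' => differ
  Position 4: 'd' vs 'c' => differ
Total differences (Hamming distance): 5

5


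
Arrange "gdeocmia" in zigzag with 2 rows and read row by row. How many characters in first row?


Zigzag "gdeocmia" into 2 rows:
Placing characters:
  'g' => row 0
  'd' => row 1
  'e' => row 0
  'o' => row 1
  'c' => row 0
  'm' => row 1
  'i' => row 0
  'a' => row 1
Rows:
  Row 0: "geci"
  Row 1: "doma"
First row length: 4

4


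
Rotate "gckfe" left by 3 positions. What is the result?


Input: "gckfe", rotate left by 3
First 3 characters: "gck"
Remaining characters: "fe"
Concatenate remaining + first: "fe" + "gck" = "fegck"

fegck


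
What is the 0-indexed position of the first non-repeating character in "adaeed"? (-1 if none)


Input: adaeed
Character frequencies:
  'a': 2
  'd': 2
  'e': 2
Scanning left to right for freq == 1:
  Position 0 ('a'): freq=2, skip
  Position 1 ('d'): freq=2, skip
  Position 2 ('a'): freq=2, skip
  Position 3 ('e'): freq=2, skip
  Position 4 ('e'): freq=2, skip
  Position 5 ('d'): freq=2, skip
  No unique character found => answer = -1

-1


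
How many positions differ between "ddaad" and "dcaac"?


Comparing "ddaad" and "dcaac" position by position:
  Position 0: 'd' vs 'd' => same
  Position 1: 'd' vs 'c' => DIFFER
  Position 2: 'a' vs 'a' => same
  Position 3: 'a' vs 'a' => same
  Position 4: 'd' vs 'c' => DIFFER
Positions that differ: 2

2


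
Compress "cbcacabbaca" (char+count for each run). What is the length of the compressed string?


Input: cbcacabbaca
Runs:
  'c' x 1 => "c1"
  'b' x 1 => "b1"
  'c' x 1 => "c1"
  'a' x 1 => "a1"
  'c' x 1 => "c1"
  'a' x 1 => "a1"
  'b' x 2 => "b2"
  'a' x 1 => "a1"
  'c' x 1 => "c1"
  'a' x 1 => "a1"
Compressed: "c1b1c1a1c1a1b2a1c1a1"
Compressed length: 20

20


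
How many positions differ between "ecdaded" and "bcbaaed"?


Comparing "ecdaded" and "bcbaaed" position by position:
  Position 0: 'e' vs 'b' => DIFFER
  Position 1: 'c' vs 'c' => same
  Position 2: 'd' vs 'b' => DIFFER
  Position 3: 'a' vs 'a' => same
  Position 4: 'd' vs 'a' => DIFFER
  Position 5: 'e' vs 'e' => same
  Position 6: 'd' vs 'd' => same
Positions that differ: 3

3


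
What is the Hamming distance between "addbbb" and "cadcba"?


Comparing "addbbb" and "cadcba" position by position:
  Position 0: 'a' vs 'c' => differ
  Position 1: 'd' vs 'a' => differ
  Position 2: 'd' vs 'd' => same
  Position 3: 'b' vs 'c' => differ
  Position 4: 'b' vs 'b' => same
  Position 5: 'b' vs 'a' => differ
Total differences (Hamming distance): 4

4
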